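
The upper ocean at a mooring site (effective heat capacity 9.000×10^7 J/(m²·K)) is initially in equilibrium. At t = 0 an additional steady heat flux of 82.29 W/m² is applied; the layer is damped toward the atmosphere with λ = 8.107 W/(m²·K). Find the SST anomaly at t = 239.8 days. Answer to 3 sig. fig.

Areal heat capacity C = 9.000×10^7 J/(m²·K) (given).
τ = C / λ = 9.00×10^7 / 8.107 = 1.11×10^7 s.
Equilibrium anomaly ΔT_eq = F / λ = 82.29 / 8.107 = 10.2 K.
t = 239.8 days = 2.07×10^7 s, so t/τ = 1.87.
ΔT(t) = ΔT_eq (1 − e^(−t/τ)) = 10.2 × (1 − e^−1.87) = 8.58 K.

8.58 K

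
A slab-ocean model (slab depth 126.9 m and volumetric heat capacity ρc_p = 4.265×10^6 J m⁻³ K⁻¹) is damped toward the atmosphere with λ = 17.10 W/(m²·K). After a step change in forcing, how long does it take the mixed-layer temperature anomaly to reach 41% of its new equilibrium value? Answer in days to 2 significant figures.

190 days

Areal heat capacity C = ρc_p × D = 4.265×10^6 × 126.9 = 5.41×10^8 J/(m^2 K).
τ = C / λ = 5.41×10^8 / 17.10 = 3.17×10^7 s.
Fraction reached: 1 − e^(−t/τ) = 0.41 ⇒ t = −τ ln(1 − 0.41) = τ × 0.528.
t = 1.67×10^7 s = 193 days.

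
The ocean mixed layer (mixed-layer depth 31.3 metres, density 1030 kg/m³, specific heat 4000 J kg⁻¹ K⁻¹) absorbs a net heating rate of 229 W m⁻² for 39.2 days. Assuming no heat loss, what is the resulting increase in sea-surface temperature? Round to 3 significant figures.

6.01 K

Areal heat capacity C = ρ c_p D = 1030 × 4000 × 31.3 = 1.29×10^8 J/(m^2 K).
Net heat input Q = F Δt = 229 × (39.2 days × 86400 s/day) = 7.76×10^8 J/m².
ΔT = Q / C = 7.76×10^8 / 1.29×10^8 = 6.01 K.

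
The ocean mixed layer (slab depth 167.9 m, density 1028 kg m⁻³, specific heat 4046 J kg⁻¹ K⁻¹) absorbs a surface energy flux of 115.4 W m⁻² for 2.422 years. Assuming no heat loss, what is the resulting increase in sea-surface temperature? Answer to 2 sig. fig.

Areal heat capacity C = ρ c_p D = 1028 × 4046 × 167.9 = 6.98×10^8 J/(m^2 K).
Net heat input Q = F Δt = 115.4 × (2.422 years × 3.156×10^7 s/year) = 8.82×10^9 J/m².
ΔT = Q / C = 8.82×10^9 / 6.98×10^8 = 12.6 K.

13 K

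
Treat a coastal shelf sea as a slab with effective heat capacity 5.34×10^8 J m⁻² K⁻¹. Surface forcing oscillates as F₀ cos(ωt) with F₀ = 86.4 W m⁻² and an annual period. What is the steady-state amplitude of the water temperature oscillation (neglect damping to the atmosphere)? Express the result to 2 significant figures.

0.81 K

Areal heat capacity C = 5.34×10^8 J m⁻² K⁻¹ (given).
Angular frequency ω = 2π / T = 2π / 3.15×10^7 s = 1.99×10^-7 s⁻¹.
Cω = 5.34×10^8 × 1.99×10^-7 = 106 W/(m²·K).
Amplitude A = F₀ / (Cω) = 86.4 / 106 = 0.812 K.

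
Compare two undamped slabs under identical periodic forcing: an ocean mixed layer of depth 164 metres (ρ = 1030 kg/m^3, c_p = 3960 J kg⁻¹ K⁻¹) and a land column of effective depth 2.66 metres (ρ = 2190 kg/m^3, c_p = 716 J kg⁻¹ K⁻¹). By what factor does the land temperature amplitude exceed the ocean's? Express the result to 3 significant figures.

160

C_ocean = 1030 × 3960 × 164 = 6.69×10^8 J/(m²·K).
C_land = 2190 × 716 × 2.66 = 4.17×10^6 J/(m²·K).
Undamped amplitude ∝ 1/C, so A_land/A_ocean = C_ocean/C_land = 160.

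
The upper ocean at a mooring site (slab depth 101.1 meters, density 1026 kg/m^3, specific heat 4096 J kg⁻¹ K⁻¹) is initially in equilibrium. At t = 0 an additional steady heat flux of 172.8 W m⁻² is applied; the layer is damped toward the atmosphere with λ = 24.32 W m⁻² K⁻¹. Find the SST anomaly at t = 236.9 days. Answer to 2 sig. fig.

4.9 K

Areal heat capacity C = ρ c_p D = 1026 × 4096 × 101.1 = 4.25×10^8 J m⁻² K⁻¹.
τ = C / λ = 4.25×10^8 / 24.32 = 1.75×10^7 s.
Equilibrium anomaly ΔT_eq = F / λ = 172.8 / 24.32 = 7.11 K.
t = 236.9 days = 2.05×10^7 s, so t/τ = 1.17.
ΔT(t) = ΔT_eq (1 − e^(−t/τ)) = 7.11 × (1 − e^−1.17) = 4.90 K.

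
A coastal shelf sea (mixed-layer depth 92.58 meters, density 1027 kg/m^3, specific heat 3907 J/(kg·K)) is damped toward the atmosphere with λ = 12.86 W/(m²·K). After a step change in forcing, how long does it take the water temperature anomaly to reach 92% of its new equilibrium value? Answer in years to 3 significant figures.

2.31 years

Areal heat capacity C = ρ c_p D = 1027 × 3907 × 92.58 = 3.71×10^8 J/(m^2 K).
τ = C / λ = 3.71×10^8 / 12.86 = 2.89×10^7 s.
Fraction reached: 1 − e^(−t/τ) = 0.92 ⇒ t = −τ ln(1 − 0.92) = τ × 2.53.
t = 7.30×10^7 s = 2.31 years.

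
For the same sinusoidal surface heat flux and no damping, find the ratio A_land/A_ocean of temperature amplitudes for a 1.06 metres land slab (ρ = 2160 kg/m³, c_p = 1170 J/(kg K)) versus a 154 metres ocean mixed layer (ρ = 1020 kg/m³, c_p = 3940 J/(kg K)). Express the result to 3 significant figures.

231

C_ocean = 1020 × 3940 × 154 = 6.19×10^8 J/(m²·K).
C_land = 2160 × 1170 × 1.06 = 2.68×10^6 J/(m²·K).
Undamped amplitude ∝ 1/C, so A_land/A_ocean = C_ocean/C_land = 231.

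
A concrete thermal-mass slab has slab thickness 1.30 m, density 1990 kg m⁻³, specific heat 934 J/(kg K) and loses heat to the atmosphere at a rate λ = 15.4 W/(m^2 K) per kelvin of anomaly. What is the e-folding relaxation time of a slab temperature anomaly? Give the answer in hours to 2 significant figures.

Areal heat capacity C = ρ c_p D = 1990 × 934 × 1.30 = 2.42×10^6 J m⁻² K⁻¹.
Relaxation time τ = C / λ = 2.42×10^6 / 15.4 = 1.57×10^5 s.
In hours: 1.57×10^5 s / (3600 s/hour) = 43.6 hours.

44 hours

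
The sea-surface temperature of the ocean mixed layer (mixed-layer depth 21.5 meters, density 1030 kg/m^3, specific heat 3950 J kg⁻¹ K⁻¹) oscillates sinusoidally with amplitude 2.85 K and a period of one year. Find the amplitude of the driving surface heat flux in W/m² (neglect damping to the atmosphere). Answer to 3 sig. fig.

49.7

Areal heat capacity C = ρ c_p D = 1030 × 3950 × 21.5 = 8.75×10^7 J m⁻² K⁻¹.
ω = 2π / 3.15×10^7 s = 1.99×10^-7 s⁻¹.
Cω = 8.75×10^7 × 1.99×10^-7 = 17.4 W/(m²·K).
F₀ = A × Cω = 2.85 × 17.4 = 49.7 W/m².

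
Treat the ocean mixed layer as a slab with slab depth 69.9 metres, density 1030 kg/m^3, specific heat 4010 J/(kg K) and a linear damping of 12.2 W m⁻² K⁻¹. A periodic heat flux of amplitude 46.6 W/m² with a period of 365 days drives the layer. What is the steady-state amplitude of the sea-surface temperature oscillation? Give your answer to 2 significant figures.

Areal heat capacity C = ρ c_p D = 1030 × 4010 × 69.9 = 2.89×10^8 J/(m^2 K).
Angular frequency ω = 2π / T = 2π / 3.15×10^7 s = 1.99×10^-7 s⁻¹.
√((Cω)² + λ²) = √((57.5)² + 12.2²) = 58.8 W/(m²·K).
Amplitude A = F₀ / √((Cω)²+λ²) = 46.6 / 58.8 = 0.792 K.

0.79 K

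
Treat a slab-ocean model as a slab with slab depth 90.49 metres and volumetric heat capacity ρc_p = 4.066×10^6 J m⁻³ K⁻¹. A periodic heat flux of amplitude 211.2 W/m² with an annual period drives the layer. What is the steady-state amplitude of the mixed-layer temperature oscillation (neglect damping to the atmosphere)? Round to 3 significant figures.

2.88 K

Areal heat capacity C = ρc_p × D = 4.066×10^6 × 90.49 = 3.68×10^8 J/(m^2 K).
Angular frequency ω = 2π / T = 2π / 3.15×10^7 s = 1.99×10^-7 s⁻¹.
Cω = 3.68×10^8 × 1.99×10^-7 = 73.3 W/(m²·K).
Amplitude A = F₀ / (Cω) = 211.2 / 73.3 = 2.88 K.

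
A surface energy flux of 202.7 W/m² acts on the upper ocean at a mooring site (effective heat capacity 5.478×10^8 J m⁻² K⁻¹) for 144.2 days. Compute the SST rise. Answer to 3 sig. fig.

4.61 K

Areal heat capacity C = 5.478×10^8 J m⁻² K⁻¹ (given).
Net heat input Q = F Δt = 202.7 × (144.2 days × 86400 s/day) = 2.53×10^9 J/m².
ΔT = Q / C = 2.53×10^9 / 5.48×10^8 = 4.61 K.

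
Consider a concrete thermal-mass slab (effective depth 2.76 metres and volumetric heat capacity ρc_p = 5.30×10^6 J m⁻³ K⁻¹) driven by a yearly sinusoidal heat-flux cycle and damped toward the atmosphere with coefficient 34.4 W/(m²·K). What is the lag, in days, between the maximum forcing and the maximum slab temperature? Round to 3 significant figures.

4.91 days

Areal heat capacity C = ρc_p × D = 5.30×10^6 × 2.76 = 1.46×10^7 J/(m^2 K).
ω = 2π / 3.15×10^7 s = 1.99×10^-7 s⁻¹.
Phase lag φ = arctan(Cω/λ) = arctan(2.91/34.4) = 0.0845 rad.
Time lag = φ / ω = 0.0845 / 1.99×10^-7 = 4.24×10^5 s = 4.91 days.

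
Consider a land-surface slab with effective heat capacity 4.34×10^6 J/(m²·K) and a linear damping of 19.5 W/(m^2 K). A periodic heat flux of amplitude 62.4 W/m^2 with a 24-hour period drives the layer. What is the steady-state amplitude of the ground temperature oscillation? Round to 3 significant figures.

0.197 K

Areal heat capacity C = 4.34×10^6 J/(m²·K) (given).
Angular frequency ω = 2π / T = 2π / 86400 s = 7.27×10^-5 s⁻¹.
√((Cω)² + λ²) = √((316)² + 19.5²) = 316 W/(m²·K).
Amplitude A = F₀ / √((Cω)²+λ²) = 62.4 / 316 = 0.197 K.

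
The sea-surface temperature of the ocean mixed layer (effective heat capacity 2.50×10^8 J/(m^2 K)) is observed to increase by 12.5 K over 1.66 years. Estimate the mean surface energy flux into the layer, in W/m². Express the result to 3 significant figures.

Areal heat capacity C = 2.50×10^8 J/(m^2 K) (given).
Required heat per unit area: Q = C ΔT = 2.50×10^8 × 12.5 = 3.12×10^9 J/m².
Flux F = Q / Δt = 3.12×10^9 / 5.24×10^7 s = 59.7 W/m².

59.7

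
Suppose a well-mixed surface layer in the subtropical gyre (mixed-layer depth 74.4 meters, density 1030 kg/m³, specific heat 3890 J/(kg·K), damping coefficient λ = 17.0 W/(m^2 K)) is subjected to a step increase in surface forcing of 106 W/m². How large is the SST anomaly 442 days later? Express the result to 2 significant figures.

5.5 K

Areal heat capacity C = ρ c_p D = 1030 × 3890 × 74.4 = 2.98×10^8 J/(m²·K).
τ = C / λ = 2.98×10^8 / 17.0 = 1.75×10^7 s.
Equilibrium anomaly ΔT_eq = F / λ = 106 / 17.0 = 6.24 K.
t = 442 days = 3.82×10^7 s, so t/τ = 2.18.
ΔT(t) = ΔT_eq (1 − e^(−t/τ)) = 6.24 × (1 − e^−2.18) = 5.53 K.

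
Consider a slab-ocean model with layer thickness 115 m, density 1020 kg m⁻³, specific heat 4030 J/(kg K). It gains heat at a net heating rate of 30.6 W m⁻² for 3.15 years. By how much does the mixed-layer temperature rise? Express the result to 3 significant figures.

6.43 K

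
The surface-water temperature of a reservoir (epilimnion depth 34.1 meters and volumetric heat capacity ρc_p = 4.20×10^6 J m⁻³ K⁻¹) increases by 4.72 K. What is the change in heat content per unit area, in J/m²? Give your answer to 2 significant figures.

Areal heat capacity C = ρc_p × D = 4.20×10^6 × 34.1 = 1.43×10^8 J/(m^2 K).
ΔQ = C ΔT = 1.43×10^8 × 4.72 = 6.76×10^8 J/m².

6.8×10^8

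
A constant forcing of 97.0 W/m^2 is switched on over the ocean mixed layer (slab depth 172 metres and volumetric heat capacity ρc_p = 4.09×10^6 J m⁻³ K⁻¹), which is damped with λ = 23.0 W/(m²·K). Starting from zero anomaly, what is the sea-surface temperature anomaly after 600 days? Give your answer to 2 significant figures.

Areal heat capacity C = ρc_p × D = 4.09×10^6 × 172 = 7.03×10^8 J/(m^2 K).
τ = C / λ = 7.03×10^8 / 23.0 = 3.06×10^7 s.
Equilibrium anomaly ΔT_eq = F / λ = 97.0 / 23.0 = 4.22 K.
t = 600 days = 5.18×10^7 s, so t/τ = 1.69.
ΔT(t) = ΔT_eq (1 − e^(−t/τ)) = 4.22 × (1 − e^−1.69) = 3.44 K.

3.4 K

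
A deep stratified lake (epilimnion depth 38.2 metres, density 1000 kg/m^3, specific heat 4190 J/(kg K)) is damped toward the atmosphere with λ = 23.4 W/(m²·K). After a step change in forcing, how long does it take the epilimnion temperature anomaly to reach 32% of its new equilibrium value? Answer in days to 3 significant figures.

Areal heat capacity C = ρ c_p D = 1000 × 4190 × 38.2 = 1.60×10^8 J/(m^2 K).
τ = C / λ = 1.60×10^8 / 23.4 = 6.84×10^6 s.
Fraction reached: 1 − e^(−t/τ) = 0.32 ⇒ t = −τ ln(1 − 0.32) = τ × 0.386.
t = 2.64×10^6 s = 30.5 days.

30.5 days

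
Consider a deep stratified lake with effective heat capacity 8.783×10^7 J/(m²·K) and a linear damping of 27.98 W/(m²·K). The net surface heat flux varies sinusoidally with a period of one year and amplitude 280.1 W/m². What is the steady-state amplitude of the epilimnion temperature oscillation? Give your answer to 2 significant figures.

8.5 K

Areal heat capacity C = 8.783×10^7 J/(m²·K) (given).
Angular frequency ω = 2π / T = 2π / 3.15×10^7 s = 1.99×10^-7 s⁻¹.
√((Cω)² + λ²) = √((17.5)² + 27.98²) = 33.0 W/(m²·K).
Amplitude A = F₀ / √((Cω)²+λ²) = 280.1 / 33.0 = 8.49 K.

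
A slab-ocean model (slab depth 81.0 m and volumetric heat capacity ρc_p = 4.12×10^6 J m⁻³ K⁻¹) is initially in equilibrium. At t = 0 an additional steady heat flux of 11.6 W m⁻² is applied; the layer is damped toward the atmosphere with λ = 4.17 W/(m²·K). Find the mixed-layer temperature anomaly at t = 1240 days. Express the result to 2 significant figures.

2.1 K

Areal heat capacity C = ρc_p × D = 4.12×10^6 × 81.0 = 3.34×10^8 J/(m²·K).
τ = C / λ = 3.34×10^8 / 4.17 = 8.00×10^7 s.
Equilibrium anomaly ΔT_eq = F / λ = 11.6 / 4.17 = 2.78 K.
t = 1240 days = 1.07×10^8 s, so t/τ = 1.34.
ΔT(t) = ΔT_eq (1 − e^(−t/τ)) = 2.78 × (1 − e^−1.34) = 2.05 K.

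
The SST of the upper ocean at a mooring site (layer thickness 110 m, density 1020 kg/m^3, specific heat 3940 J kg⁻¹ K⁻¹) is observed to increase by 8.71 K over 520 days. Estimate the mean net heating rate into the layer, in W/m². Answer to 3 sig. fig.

85.7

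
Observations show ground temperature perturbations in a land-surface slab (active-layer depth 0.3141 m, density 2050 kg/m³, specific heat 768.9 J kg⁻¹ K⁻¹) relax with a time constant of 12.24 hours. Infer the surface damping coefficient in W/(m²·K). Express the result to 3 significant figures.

11.2

Areal heat capacity C = ρ c_p D = 2050 × 768.9 × 0.3141 = 4.95×10^5 J m⁻² K⁻¹.
τ = 12.24 hours = 44100 s.
λ = C / τ = 4.95×10^5 / 44100 = 11.2 W/(m²·K).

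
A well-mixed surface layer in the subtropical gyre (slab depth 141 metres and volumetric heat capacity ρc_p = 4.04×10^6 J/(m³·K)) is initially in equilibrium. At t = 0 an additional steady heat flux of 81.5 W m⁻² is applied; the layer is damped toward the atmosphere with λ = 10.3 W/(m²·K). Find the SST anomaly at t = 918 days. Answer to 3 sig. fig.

6.03 K

Areal heat capacity C = ρc_p × D = 4.04×10^6 × 141 = 5.70×10^8 J/(m^2 K).
τ = C / λ = 5.70×10^8 / 10.3 = 5.53×10^7 s.
Equilibrium anomaly ΔT_eq = F / λ = 81.5 / 10.3 = 7.91 K.
t = 918 days = 7.93×10^7 s, so t/τ = 1.43.
ΔT(t) = ΔT_eq (1 − e^(−t/τ)) = 7.91 × (1 − e^−1.43) = 6.03 K.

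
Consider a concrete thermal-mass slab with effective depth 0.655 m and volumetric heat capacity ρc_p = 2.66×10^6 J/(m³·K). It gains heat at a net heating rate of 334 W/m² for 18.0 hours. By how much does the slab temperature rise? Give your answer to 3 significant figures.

12.4 K

Areal heat capacity C = ρc_p × D = 2.66×10^6 × 0.655 = 1.74×10^6 J/(m^2 K).
Net heat input Q = F Δt = 334 × (18.0 hours × 3600 s/hour) = 2.16×10^7 J/m².
ΔT = Q / C = 2.16×10^7 / 1.74×10^6 = 12.4 K.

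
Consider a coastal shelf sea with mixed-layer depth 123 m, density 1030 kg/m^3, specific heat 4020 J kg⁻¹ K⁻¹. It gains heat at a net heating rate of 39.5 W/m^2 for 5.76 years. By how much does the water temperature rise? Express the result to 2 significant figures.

14 K

Areal heat capacity C = ρ c_p D = 1030 × 4020 × 123 = 5.09×10^8 J/(m^2 K).
Net heat input Q = F Δt = 39.5 × (5.76 years × 3.156×10^7 s/year) = 7.18×10^9 J/m².
ΔT = Q / C = 7.18×10^9 / 5.09×10^8 = 14.1 K.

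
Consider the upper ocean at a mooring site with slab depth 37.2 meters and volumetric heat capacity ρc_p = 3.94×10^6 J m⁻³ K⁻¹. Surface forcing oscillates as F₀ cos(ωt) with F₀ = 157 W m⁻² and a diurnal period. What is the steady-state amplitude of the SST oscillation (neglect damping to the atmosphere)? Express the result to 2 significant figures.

0.015 K

Areal heat capacity C = ρc_p × D = 3.94×10^6 × 37.2 = 1.47×10^8 J m⁻² K⁻¹.
Angular frequency ω = 2π / T = 2π / 86400 s = 7.27×10^-5 s⁻¹.
Cω = 1.47×10^8 × 7.27×10^-5 = 10700 W/(m²·K).
Amplitude A = F₀ / (Cω) = 157 / 10700 = 0.0147 K.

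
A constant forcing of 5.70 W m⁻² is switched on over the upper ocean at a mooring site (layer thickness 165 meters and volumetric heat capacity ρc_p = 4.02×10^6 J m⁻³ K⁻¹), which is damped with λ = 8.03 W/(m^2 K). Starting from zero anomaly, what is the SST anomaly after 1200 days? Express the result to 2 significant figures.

0.51 K

Areal heat capacity C = ρc_p × D = 4.02×10^6 × 165 = 6.63×10^8 J/(m^2 K).
τ = C / λ = 6.63×10^8 / 8.03 = 8.26×10^7 s.
Equilibrium anomaly ΔT_eq = F / λ = 5.70 / 8.03 = 0.710 K.
t = 1200 days = 1.04×10^8 s, so t/τ = 1.26.
ΔT(t) = ΔT_eq (1 − e^(−t/τ)) = 0.710 × (1 − e^−1.26) = 0.508 K.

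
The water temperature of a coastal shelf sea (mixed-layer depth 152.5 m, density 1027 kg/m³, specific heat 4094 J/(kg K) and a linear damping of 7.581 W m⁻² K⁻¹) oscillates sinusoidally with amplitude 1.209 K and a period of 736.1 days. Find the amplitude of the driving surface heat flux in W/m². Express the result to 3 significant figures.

Areal heat capacity C = ρ c_p D = 1027 × 4094 × 152.5 = 6.41×10^8 J/(m^2 K).
ω = 2π / 6.36×10^7 s = 9.88×10^-8 s⁻¹.
√((Cω)² + λ²) = √((63.3)² + 7.581²) = 63.8 W/(m²·K).
F₀ = A × √((Cω)²+λ²) = 1.209 × 63.8 = 77.1 W/m².

77.1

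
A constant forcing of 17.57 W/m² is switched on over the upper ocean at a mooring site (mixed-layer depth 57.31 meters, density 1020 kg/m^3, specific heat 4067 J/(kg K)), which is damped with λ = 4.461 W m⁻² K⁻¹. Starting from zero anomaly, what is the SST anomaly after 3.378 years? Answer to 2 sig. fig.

3.4 K

Areal heat capacity C = ρ c_p D = 1020 × 4067 × 57.31 = 2.38×10^8 J/(m^2 K).
τ = C / λ = 2.38×10^8 / 4.461 = 5.33×10^7 s.
Equilibrium anomaly ΔT_eq = F / λ = 17.57 / 4.461 = 3.94 K.
t = 3.378 years = 1.07×10^8 s, so t/τ = 2.00.
ΔT(t) = ΔT_eq (1 − e^(−t/τ)) = 3.94 × (1 − e^−2.00) = 3.41 K.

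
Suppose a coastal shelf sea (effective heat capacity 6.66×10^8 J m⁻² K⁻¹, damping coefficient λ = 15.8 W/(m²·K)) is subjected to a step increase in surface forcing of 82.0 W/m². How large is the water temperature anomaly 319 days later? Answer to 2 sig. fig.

2.5 K

Areal heat capacity C = 6.66×10^8 J m⁻² K⁻¹ (given).
τ = C / λ = 6.66×10^8 / 15.8 = 4.22×10^7 s.
Equilibrium anomaly ΔT_eq = F / λ = 82.0 / 15.8 = 5.19 K.
t = 319 days = 2.76×10^7 s, so t/τ = 0.654.
ΔT(t) = ΔT_eq (1 − e^(−t/τ)) = 5.19 × (1 − e^−0.654) = 2.49 K.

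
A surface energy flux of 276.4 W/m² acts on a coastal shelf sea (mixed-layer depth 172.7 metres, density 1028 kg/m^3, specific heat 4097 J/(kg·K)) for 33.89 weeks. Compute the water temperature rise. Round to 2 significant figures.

7.8 K

Areal heat capacity C = ρ c_p D = 1028 × 4097 × 172.7 = 7.27×10^8 J m⁻² K⁻¹.
Net heat input Q = F Δt = 276.4 × (33.89 weeks × 6.048×10^5 s/week) = 5.67×10^9 J/m².
ΔT = Q / C = 5.67×10^9 / 7.27×10^8 = 7.79 K.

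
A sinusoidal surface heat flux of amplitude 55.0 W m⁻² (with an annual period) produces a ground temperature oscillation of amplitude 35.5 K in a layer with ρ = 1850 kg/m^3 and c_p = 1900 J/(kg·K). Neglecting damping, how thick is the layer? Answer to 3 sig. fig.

2.21 m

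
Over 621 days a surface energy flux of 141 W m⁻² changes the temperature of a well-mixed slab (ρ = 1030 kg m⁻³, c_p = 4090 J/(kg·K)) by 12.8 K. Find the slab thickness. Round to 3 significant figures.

140 m

Heat input Q = F Δt = 141 × 5.37×10^7 s = 7.57×10^9 J/m².
Required areal heat capacity C = Q / ΔT = 5.91×10^8 J/(m²·K).
Depth D = C / (ρ c_p) = 5.91×10^8 / (1030 × 4090) = 140 m.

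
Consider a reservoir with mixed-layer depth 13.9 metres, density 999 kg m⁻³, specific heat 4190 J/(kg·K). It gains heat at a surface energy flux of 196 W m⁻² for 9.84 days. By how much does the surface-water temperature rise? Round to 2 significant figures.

Areal heat capacity C = ρ c_p D = 999 × 4190 × 13.9 = 5.82×10^7 J/(m^2 K).
Net heat input Q = F Δt = 196 × (9.84 days × 86400 s/day) = 1.67×10^8 J/m².
ΔT = Q / C = 1.67×10^8 / 5.82×10^7 = 2.86 K.

2.9 K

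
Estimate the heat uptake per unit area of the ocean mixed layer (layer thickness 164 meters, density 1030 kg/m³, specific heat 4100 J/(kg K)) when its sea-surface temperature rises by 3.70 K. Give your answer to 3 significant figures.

2.56×10^9

Areal heat capacity C = ρ c_p D = 1030 × 4100 × 164 = 6.93×10^8 J/(m²·K).
ΔQ = C ΔT = 6.93×10^8 × 3.70 = 2.56×10^9 J/m².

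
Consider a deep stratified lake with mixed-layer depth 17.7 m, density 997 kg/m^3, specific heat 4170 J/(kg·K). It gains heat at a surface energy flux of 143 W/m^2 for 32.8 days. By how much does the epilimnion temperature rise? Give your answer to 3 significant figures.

Areal heat capacity C = ρ c_p D = 997 × 4170 × 17.7 = 7.36×10^7 J/(m²·K).
Net heat input Q = F Δt = 143 × (32.8 days × 86400 s/day) = 4.05×10^8 J/m².
ΔT = Q / C = 4.05×10^8 / 7.36×10^7 = 5.51 K.

5.51 K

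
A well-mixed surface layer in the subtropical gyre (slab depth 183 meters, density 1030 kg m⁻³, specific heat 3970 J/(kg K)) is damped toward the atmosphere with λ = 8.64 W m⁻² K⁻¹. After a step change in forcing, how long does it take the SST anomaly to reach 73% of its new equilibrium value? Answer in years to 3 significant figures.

Areal heat capacity C = ρ c_p D = 1030 × 3970 × 183 = 7.48×10^8 J m⁻² K⁻¹.
τ = C / λ = 7.48×10^8 / 8.64 = 8.66×10^7 s.
Fraction reached: 1 − e^(−t/τ) = 0.73 ⇒ t = −τ ln(1 − 0.73) = τ × 1.31.
t = 1.13×10^8 s = 3.59 years.

3.59 years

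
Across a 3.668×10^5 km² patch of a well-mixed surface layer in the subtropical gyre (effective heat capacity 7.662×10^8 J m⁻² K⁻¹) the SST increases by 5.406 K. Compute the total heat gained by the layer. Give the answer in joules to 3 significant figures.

Areal heat capacity C = 7.662×10^8 J m⁻² K⁻¹ (given).
Heat per unit area: q = C ΔT = 7.66×10^8 × 5.406 = 4.14×10^9 J/m².
Total heat: Q = q × A = 4.14×10^9 × (3.668×10^5 × 10⁶ m²) = 1.52×10^21 J.

1.52×10^21 J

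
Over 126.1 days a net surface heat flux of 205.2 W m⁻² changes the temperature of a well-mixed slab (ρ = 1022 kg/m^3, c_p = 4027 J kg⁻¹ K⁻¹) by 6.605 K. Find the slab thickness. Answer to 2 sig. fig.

Heat input Q = F Δt = 205.2 × 1.09×10^7 s = 2.24×10^9 J/m².
Required areal heat capacity C = Q / ΔT = 3.38×10^8 J/(m²·K).
Depth D = C / (ρ c_p) = 3.38×10^8 / (1022 × 4027) = 82.2 m.

82 m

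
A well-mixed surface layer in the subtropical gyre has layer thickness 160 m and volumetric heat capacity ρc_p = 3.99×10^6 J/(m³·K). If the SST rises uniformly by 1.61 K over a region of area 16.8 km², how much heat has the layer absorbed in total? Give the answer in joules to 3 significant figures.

Areal heat capacity C = ρc_p × D = 3.99×10^6 × 160 = 6.38×10^8 J m⁻² K⁻¹.
Heat per unit area: q = C ΔT = 6.38×10^8 × 1.61 = 1.03×10^9 J/m².
Total heat: Q = q × A = 1.03×10^9 × (16.8 × 10⁶ m²) = 1.73×10^16 J.

1.73×10^16 J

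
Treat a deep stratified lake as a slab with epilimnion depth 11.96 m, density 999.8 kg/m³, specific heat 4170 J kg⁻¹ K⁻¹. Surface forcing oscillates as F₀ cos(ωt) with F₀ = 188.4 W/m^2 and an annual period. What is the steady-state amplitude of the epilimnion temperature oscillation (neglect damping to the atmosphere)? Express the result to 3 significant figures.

Areal heat capacity C = ρ c_p D = 999.8 × 4170 × 11.96 = 4.99×10^7 J m⁻² K⁻¹.
Angular frequency ω = 2π / T = 2π / 3.15×10^7 s = 1.99×10^-7 s⁻¹.
Cω = 4.99×10^7 × 1.99×10^-7 = 9.93 W/(m²·K).
Amplitude A = F₀ / (Cω) = 188.4 / 9.93 = 19.0 K.

19.0 K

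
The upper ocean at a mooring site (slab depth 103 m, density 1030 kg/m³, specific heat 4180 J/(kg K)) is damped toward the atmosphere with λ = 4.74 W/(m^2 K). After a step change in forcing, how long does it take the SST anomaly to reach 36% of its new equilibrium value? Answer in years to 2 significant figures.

1.3 years

Areal heat capacity C = ρ c_p D = 1030 × 4180 × 103 = 4.43×10^8 J m⁻² K⁻¹.
τ = C / λ = 4.43×10^8 / 4.74 = 9.36×10^7 s.
Fraction reached: 1 − e^(−t/τ) = 0.36 ⇒ t = −τ ln(1 − 0.36) = τ × 0.446.
t = 4.18×10^7 s = 1.32 years.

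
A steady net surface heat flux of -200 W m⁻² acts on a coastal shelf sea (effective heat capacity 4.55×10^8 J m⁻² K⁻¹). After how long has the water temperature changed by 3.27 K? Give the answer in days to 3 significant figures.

Areal heat capacity C = 4.55×10^8 J m⁻² K⁻¹ (given).
Time required: Δt = C ΔT / F = 4.55×10^8 × -3.27 / -200 = 7.44×10^6 s.
In days: 7.44×10^6 s / (86400 s/day) = 86.1 days.

86.1 days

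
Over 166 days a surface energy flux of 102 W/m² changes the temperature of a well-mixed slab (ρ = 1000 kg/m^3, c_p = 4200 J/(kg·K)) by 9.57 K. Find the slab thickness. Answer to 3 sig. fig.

Heat input Q = F Δt = 102 × 1.43×10^7 s = 1.46×10^9 J/m².
Required areal heat capacity C = Q / ΔT = 1.53×10^8 J/(m²·K).
Depth D = C / (ρ c_p) = 1.53×10^8 / (1000 × 4200) = 36.4 m.

36.4 m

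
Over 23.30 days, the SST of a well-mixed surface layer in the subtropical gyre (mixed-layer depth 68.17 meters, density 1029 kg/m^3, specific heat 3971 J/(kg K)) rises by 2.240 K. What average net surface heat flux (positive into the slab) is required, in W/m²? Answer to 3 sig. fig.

Areal heat capacity C = ρ c_p D = 1029 × 3971 × 68.17 = 2.79×10^8 J/(m²·K).
Required heat per unit area: Q = C ΔT = 2.79×10^8 × 2.240 = 6.24×10^8 J/m².
Flux F = Q / Δt = 6.24×10^8 / 2.01×10^6 s = 310 W/m².

310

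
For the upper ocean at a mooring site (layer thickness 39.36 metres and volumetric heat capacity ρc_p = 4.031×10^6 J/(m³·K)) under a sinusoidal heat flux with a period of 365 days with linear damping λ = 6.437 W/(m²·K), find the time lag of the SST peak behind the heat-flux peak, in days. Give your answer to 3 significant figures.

79.6 days

Areal heat capacity C = ρc_p × D = 4.031×10^6 × 39.36 = 1.59×10^8 J/(m²·K).
ω = 2π / 3.15×10^7 s = 1.99×10^-7 s⁻¹.
Phase lag φ = arctan(Cω/λ) = arctan(31.6/6.437) = 1.37 rad.
Time lag = φ / ω = 1.37 / 1.99×10^-7 = 6.88×10^6 s = 79.6 days.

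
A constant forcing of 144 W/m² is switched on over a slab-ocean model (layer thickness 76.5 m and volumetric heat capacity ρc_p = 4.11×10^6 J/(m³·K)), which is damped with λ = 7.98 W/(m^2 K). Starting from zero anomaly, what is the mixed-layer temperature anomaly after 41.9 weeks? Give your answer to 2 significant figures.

8.6 K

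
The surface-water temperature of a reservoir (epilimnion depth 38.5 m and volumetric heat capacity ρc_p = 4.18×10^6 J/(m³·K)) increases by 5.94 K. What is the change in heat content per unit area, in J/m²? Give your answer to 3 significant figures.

9.56×10^8

Areal heat capacity C = ρc_p × D = 4.18×10^6 × 38.5 = 1.61×10^8 J/(m^2 K).
ΔQ = C ΔT = 1.61×10^8 × 5.94 = 9.56×10^8 J/m².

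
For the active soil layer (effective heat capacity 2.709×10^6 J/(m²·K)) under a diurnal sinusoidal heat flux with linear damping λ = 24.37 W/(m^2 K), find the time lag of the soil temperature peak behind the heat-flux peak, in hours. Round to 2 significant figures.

Areal heat capacity C = 2.709×10^6 J/(m²·K) (given).
ω = 2π / 86400 s = 7.27×10^-5 s⁻¹.
Phase lag φ = arctan(Cω/λ) = arctan(197/24.37) = 1.45 rad.
Time lag = φ / ω = 1.45 / 7.27×10^-5 = 19900 s = 5.53 hours.

5.5 hours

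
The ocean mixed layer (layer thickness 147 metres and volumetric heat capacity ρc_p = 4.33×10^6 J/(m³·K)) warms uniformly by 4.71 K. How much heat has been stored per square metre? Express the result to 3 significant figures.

3.00×10^9

Areal heat capacity C = ρc_p × D = 4.33×10^6 × 147 = 6.37×10^8 J/(m²·K).
ΔQ = C ΔT = 6.37×10^8 × 4.71 = 3.00×10^9 J/m².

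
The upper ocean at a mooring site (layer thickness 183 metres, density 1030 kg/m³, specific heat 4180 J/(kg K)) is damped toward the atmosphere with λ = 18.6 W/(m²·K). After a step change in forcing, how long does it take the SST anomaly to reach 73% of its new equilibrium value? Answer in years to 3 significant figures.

1.76 years

Areal heat capacity C = ρ c_p D = 1030 × 4180 × 183 = 7.88×10^8 J m⁻² K⁻¹.
τ = C / λ = 7.88×10^8 / 18.6 = 4.24×10^7 s.
Fraction reached: 1 − e^(−t/τ) = 0.73 ⇒ t = −τ ln(1 − 0.73) = τ × 1.31.
t = 5.55×10^7 s = 1.76 years.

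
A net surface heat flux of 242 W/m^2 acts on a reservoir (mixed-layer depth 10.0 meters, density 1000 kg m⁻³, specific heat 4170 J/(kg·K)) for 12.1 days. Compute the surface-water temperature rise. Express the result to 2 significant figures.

Areal heat capacity C = ρ c_p D = 1000 × 4170 × 10.0 = 4.17×10^7 J/(m²·K).
Net heat input Q = F Δt = 242 × (12.1 days × 86400 s/day) = 2.53×10^8 J/m².
ΔT = Q / C = 2.53×10^8 / 4.17×10^7 = 6.07 K.

6.1 K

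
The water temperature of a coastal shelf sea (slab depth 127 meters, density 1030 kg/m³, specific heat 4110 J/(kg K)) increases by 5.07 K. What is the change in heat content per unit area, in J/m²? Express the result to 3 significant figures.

Areal heat capacity C = ρ c_p D = 1030 × 4110 × 127 = 5.38×10^8 J/(m^2 K).
ΔQ = C ΔT = 5.38×10^8 × 5.07 = 2.73×10^9 J/m².

2.73×10^9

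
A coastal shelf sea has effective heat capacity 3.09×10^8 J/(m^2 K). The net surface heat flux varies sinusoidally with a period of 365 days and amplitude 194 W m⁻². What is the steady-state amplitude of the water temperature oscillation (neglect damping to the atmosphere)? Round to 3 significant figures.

Areal heat capacity C = 3.09×10^8 J/(m^2 K) (given).
Angular frequency ω = 2π / T = 2π / 3.15×10^7 s = 1.99×10^-7 s⁻¹.
Cω = 3.09×10^8 × 1.99×10^-7 = 61.6 W/(m²·K).
Amplitude A = F₀ / (Cω) = 194 / 61.6 = 3.15 K.

3.15 K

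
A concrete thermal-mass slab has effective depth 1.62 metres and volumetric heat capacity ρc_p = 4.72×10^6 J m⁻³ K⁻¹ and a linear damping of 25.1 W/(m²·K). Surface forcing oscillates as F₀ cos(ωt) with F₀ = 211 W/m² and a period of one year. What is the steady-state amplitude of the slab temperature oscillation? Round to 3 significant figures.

8.39 K

Areal heat capacity C = ρc_p × D = 4.72×10^6 × 1.62 = 7.65×10^6 J/(m^2 K).
Angular frequency ω = 2π / T = 2π / 3.15×10^7 s = 1.99×10^-7 s⁻¹.
√((Cω)² + λ²) = √((1.52)² + 25.1²) = 25.1 W/(m²·K).
Amplitude A = F₀ / √((Cω)²+λ²) = 211 / 25.1 = 8.39 K.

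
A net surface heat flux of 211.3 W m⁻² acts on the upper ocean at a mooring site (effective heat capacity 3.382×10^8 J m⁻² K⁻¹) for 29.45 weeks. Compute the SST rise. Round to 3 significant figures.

Areal heat capacity C = 3.382×10^8 J m⁻² K⁻¹ (given).
Net heat input Q = F Δt = 211.3 × (29.45 weeks × 6.048×10^5 s/week) = 3.76×10^9 J/m².
ΔT = Q / C = 3.76×10^9 / 3.38×10^8 = 11.1 K.

11.1 K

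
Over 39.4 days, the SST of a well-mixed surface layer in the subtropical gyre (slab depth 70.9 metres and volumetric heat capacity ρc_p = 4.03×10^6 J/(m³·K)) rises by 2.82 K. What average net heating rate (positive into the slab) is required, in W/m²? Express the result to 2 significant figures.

240

Areal heat capacity C = ρc_p × D = 4.03×10^6 × 70.9 = 2.86×10^8 J/(m^2 K).
Required heat per unit area: Q = C ΔT = 2.86×10^8 × 2.82 = 8.06×10^8 J/m².
Flux F = Q / Δt = 8.06×10^8 / 3.40×10^6 s = 237 W/m².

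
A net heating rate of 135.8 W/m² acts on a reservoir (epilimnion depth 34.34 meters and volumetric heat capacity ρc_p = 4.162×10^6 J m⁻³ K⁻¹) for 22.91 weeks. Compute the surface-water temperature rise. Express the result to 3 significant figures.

Areal heat capacity C = ρc_p × D = 4.162×10^6 × 34.34 = 1.43×10^8 J/(m^2 K).
Net heat input Q = F Δt = 135.8 × (22.91 weeks × 6.048×10^5 s/week) = 1.88×10^9 J/m².
ΔT = Q / C = 1.88×10^9 / 1.43×10^8 = 13.2 K.

13.2 K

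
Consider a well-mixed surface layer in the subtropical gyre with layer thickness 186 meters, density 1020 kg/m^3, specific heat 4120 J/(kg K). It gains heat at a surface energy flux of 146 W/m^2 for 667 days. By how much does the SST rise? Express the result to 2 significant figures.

11 K

Areal heat capacity C = ρ c_p D = 1020 × 4120 × 186 = 7.82×10^8 J/(m^2 K).
Net heat input Q = F Δt = 146 × (667 days × 86400 s/day) = 8.41×10^9 J/m².
ΔT = Q / C = 8.41×10^9 / 7.82×10^8 = 10.8 K.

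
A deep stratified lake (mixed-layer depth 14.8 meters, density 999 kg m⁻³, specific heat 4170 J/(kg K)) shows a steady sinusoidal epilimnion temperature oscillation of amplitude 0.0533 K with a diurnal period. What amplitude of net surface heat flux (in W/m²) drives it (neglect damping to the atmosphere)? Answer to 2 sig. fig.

Areal heat capacity C = ρ c_p D = 999 × 4170 × 14.8 = 6.17×10^7 J m⁻² K⁻¹.
ω = 2π / 86400 s = 7.27×10^-5 s⁻¹.
Cω = 6.17×10^7 × 7.27×10^-5 = 4480 W/(m²·K).
F₀ = A × Cω = 0.0533 × 4480 = 239 W/m².

240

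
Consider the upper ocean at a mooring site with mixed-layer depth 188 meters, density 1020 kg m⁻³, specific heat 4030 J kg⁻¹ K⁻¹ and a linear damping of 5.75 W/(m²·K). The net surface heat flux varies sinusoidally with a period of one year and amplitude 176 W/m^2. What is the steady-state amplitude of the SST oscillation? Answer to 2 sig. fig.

Areal heat capacity C = ρ c_p D = 1020 × 4030 × 188 = 7.73×10^8 J m⁻² K⁻¹.
Angular frequency ω = 2π / T = 2π / 3.15×10^7 s = 1.99×10^-7 s⁻¹.
√((Cω)² + λ²) = √((154)² + 5.75²) = 154 W/(m²·K).
Amplitude A = F₀ / √((Cω)²+λ²) = 176 / 154 = 1.14 K.

1.1 K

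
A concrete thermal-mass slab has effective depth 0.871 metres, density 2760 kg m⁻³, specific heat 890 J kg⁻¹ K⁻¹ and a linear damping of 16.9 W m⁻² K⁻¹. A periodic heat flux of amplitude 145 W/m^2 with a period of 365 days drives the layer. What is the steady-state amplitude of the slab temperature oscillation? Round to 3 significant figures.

Areal heat capacity C = ρ c_p D = 2760 × 890 × 0.871 = 2.14×10^6 J m⁻² K⁻¹.
Angular frequency ω = 2π / T = 2π / 3.15×10^7 s = 1.99×10^-7 s⁻¹.
√((Cω)² + λ²) = √((0.426)² + 16.9²) = 16.9 W/(m²·K).
Amplitude A = F₀ / √((Cω)²+λ²) = 145 / 16.9 = 8.58 K.

8.58 K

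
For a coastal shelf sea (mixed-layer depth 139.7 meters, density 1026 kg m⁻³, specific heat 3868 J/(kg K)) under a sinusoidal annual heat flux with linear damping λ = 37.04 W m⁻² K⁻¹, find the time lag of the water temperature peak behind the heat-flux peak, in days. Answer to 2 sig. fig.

72 days

Areal heat capacity C = ρ c_p D = 1026 × 3868 × 139.7 = 5.54×10^8 J m⁻² K⁻¹.
ω = 2π / 3.15×10^7 s = 1.99×10^-7 s⁻¹.
Phase lag φ = arctan(Cω/λ) = arctan(110/37.04) = 1.25 rad.
Time lag = φ / ω = 1.25 / 1.99×10^-7 = 6.26×10^6 s = 72.5 days.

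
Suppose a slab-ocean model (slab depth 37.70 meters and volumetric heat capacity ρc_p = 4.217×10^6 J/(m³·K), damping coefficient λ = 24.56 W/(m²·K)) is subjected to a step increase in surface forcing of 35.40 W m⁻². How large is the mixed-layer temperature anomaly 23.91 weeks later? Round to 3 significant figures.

Areal heat capacity C = ρc_p × D = 4.217×10^6 × 37.70 = 1.59×10^8 J/(m²·K).
τ = C / λ = 1.59×10^8 / 24.56 = 6.47×10^6 s.
Equilibrium anomaly ΔT_eq = F / λ = 35.40 / 24.56 = 1.44 K.
t = 23.91 weeks = 1.45×10^7 s, so t/τ = 2.23.
ΔT(t) = ΔT_eq (1 − e^(−t/τ)) = 1.44 × (1 − e^−2.23) = 1.29 K.

1.29 K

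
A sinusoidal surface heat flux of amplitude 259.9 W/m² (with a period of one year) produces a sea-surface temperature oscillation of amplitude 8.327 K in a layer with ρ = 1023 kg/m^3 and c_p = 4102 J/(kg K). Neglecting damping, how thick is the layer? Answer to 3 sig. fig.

37.3 m

ω = 2π / 3.15×10^7 s = 1.99×10^-7 s⁻¹.
Required C = F₀ / (A ω) = 259.9 / (8.327 × 1.99×10^-7) = 1.57×10^8 J/(m²·K).
D = C / (ρ c_p) = 1.57×10^8 / (1023 × 4102) = 37.3 m.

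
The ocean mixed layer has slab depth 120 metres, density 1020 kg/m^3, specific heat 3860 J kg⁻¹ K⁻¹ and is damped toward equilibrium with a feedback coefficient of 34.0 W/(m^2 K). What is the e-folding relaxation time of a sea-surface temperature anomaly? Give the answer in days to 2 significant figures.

160 days

Areal heat capacity C = ρ c_p D = 1020 × 3860 × 120 = 4.72×10^8 J m⁻² K⁻¹.
Relaxation time τ = C / λ = 4.72×10^8 / 34.0 = 1.39×10^7 s.
In days: 1.39×10^7 s / (86400 s/day) = 161 days.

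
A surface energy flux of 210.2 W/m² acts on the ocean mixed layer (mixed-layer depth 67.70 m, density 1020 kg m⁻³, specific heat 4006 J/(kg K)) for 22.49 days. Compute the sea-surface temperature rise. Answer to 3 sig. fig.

Areal heat capacity C = ρ c_p D = 1020 × 4006 × 67.70 = 2.77×10^8 J m⁻² K⁻¹.
Net heat input Q = F Δt = 210.2 × (22.49 days × 86400 s/day) = 4.08×10^8 J/m².
ΔT = Q / C = 4.08×10^8 / 2.77×10^8 = 1.48 K.

1.48 K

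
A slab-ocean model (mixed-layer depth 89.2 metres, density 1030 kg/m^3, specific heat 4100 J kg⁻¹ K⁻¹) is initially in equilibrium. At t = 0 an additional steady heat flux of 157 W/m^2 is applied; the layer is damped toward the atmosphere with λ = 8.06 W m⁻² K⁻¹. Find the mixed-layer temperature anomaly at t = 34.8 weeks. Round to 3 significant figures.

7.06 K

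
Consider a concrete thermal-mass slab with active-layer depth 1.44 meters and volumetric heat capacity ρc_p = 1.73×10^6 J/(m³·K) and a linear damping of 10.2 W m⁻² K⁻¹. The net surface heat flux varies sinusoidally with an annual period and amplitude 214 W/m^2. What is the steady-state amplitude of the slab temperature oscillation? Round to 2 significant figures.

Areal heat capacity C = ρc_p × D = 1.73×10^6 × 1.44 = 2.49×10^6 J/(m^2 K).
Angular frequency ω = 2π / T = 2π / 3.15×10^7 s = 1.99×10^-7 s⁻¹.
√((Cω)² + λ²) = √((0.496)² + 10.2²) = 10.2 W/(m²·K).
Amplitude A = F₀ / √((Cω)²+λ²) = 214 / 10.2 = 21.0 K.

21 K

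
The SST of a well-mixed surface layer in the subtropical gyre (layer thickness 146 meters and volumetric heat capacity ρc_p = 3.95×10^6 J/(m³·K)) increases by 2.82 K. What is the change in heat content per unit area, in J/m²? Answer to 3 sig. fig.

1.63×10^9

Areal heat capacity C = ρc_p × D = 3.95×10^6 × 146 = 5.77×10^8 J/(m²·K).
ΔQ = C ΔT = 5.77×10^8 × 2.82 = 1.63×10^9 J/m².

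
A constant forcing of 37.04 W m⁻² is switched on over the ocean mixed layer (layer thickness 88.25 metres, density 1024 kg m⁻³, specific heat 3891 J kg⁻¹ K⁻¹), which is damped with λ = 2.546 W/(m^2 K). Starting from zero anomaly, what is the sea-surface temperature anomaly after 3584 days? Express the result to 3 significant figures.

13.0 K

Areal heat capacity C = ρ c_p D = 1024 × 3891 × 88.25 = 3.52×10^8 J/(m^2 K).
τ = C / λ = 3.52×10^8 / 2.546 = 1.38×10^8 s.
Equilibrium anomaly ΔT_eq = F / λ = 37.04 / 2.546 = 14.5 K.
t = 3584 days = 3.10×10^8 s, so t/τ = 2.24.
ΔT(t) = ΔT_eq (1 − e^(−t/τ)) = 14.5 × (1 − e^−2.24) = 13.0 K.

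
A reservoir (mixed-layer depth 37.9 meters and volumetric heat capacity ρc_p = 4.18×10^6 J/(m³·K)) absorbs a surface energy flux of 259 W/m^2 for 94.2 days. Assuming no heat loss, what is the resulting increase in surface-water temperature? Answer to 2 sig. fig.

13 K

Areal heat capacity C = ρc_p × D = 4.18×10^6 × 37.9 = 1.58×10^8 J/(m²·K).
Net heat input Q = F Δt = 259 × (94.2 days × 86400 s/day) = 2.11×10^9 J/m².
ΔT = Q / C = 2.11×10^9 / 1.58×10^8 = 13.3 K.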